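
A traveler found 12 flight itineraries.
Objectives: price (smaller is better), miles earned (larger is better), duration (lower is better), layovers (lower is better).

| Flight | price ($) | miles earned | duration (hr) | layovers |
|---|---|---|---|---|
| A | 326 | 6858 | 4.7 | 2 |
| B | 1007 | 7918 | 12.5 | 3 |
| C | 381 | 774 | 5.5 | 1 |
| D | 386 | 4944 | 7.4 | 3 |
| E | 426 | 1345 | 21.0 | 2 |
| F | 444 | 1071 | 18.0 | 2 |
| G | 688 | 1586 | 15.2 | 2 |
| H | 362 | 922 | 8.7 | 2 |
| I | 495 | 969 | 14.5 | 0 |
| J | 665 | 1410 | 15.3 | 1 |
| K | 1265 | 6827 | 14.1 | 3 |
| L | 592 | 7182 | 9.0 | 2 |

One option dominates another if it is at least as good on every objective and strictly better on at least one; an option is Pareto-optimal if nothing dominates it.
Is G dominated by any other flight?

Yes

A vs G: price 326≤688, miles earned 6858≥1586, duration 4.7≤15.2, layovers 2≤2 — A is at least as good on every objective and strictly better on at least one, so A dominates G.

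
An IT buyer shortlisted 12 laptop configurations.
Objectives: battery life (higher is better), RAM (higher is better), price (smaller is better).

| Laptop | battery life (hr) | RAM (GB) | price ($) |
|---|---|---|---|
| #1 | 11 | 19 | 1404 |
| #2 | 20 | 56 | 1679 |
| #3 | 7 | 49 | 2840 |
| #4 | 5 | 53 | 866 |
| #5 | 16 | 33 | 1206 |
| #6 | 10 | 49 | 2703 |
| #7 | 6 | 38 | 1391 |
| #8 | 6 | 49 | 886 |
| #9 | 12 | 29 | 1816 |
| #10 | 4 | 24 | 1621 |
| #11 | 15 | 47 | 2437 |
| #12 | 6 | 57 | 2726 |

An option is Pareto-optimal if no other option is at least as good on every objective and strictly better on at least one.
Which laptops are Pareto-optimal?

#2, #4, #5, #8, #12

#1: dominated by #5 (battery life 16≥11, RAM 33≥19, price 1206≤1404).
#2: not dominated (best battery life).
#3: dominated by #2 (battery life 20≥7, RAM 56≥49, price 1679≤2840).
#4: not dominated (best price).
#5: not dominated.
#6: dominated by #2 (battery life 20≥10, RAM 56≥49, price 1679≤2703).
#7: dominated by #8 (battery life 6≥6, RAM 49≥38, price 886≤1391).
#8: not dominated.
#9: dominated by #2 (battery life 20≥12, RAM 56≥29, price 1679≤1816).
#10: dominated by #4 (battery life 5≥4, RAM 53≥24, price 866≤1621).
#11: dominated by #2 (battery life 20≥15, RAM 56≥47, price 1679≤2437).
#12: not dominated (best RAM).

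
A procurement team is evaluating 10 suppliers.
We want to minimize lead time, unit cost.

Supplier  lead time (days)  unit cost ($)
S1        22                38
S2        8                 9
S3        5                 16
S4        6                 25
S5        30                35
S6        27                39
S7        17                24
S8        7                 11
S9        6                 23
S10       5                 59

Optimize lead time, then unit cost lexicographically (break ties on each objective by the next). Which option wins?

First minimize lead time: best is 5, kept {S3, S10}.
Then minimize unit cost: best is 16, kept {S3}.

S3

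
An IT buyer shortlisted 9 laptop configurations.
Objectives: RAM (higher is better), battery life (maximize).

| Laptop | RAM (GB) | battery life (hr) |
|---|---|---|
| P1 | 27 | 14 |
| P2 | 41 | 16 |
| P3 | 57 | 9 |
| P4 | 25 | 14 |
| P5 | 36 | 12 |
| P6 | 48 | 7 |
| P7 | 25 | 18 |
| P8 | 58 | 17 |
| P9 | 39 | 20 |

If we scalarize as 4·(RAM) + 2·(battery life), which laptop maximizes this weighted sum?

P8

P1: 4·27 + 2·14 = 136
P2: 4·41 + 2·16 = 196
P3: 4·57 + 2·9 = 246
P4: 4·25 + 2·14 = 128
P5: 4·36 + 2·12 = 168
P6: 4·48 + 2·7 = 206
P7: 4·25 + 2·18 = 136
P8: 4·58 + 2·17 = 266
P9: 4·39 + 2·20 = 196
Highest: P8 at 266.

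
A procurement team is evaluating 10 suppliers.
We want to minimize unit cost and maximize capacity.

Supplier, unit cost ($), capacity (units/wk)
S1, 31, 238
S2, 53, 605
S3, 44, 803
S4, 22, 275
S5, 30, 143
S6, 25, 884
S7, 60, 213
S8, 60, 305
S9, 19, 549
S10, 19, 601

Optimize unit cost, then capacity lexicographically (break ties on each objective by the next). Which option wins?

First minimize unit cost: best is 19, kept {S9, S10}.
Then maximize capacity: best is 601, kept {S10}.

S10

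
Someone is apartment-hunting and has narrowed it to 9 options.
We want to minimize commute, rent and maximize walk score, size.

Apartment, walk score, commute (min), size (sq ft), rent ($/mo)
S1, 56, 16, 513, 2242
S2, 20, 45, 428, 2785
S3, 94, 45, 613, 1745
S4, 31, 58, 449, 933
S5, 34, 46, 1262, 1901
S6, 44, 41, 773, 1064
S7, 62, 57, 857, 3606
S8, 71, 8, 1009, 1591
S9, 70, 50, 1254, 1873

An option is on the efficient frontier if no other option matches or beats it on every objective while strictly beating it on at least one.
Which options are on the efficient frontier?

S3, S4, S5, S6, S8, S9

S1: dominated by S8 (walk score 71≥56, commute 8≤16, size 1009≥513, rent 1591≤2242).
S2: dominated by S1 (walk score 56≥20, commute 16≤45, size 513≥428, rent 2242≤2785).
S3: not dominated (best walk score).
S4: not dominated (best rent).
S5: not dominated (best size).
S6: not dominated.
S7: dominated by S8 (walk score 71≥62, commute 8≤57, size 1009≥857, rent 1591≤3606).
S8: not dominated (best commute).
S9: not dominated.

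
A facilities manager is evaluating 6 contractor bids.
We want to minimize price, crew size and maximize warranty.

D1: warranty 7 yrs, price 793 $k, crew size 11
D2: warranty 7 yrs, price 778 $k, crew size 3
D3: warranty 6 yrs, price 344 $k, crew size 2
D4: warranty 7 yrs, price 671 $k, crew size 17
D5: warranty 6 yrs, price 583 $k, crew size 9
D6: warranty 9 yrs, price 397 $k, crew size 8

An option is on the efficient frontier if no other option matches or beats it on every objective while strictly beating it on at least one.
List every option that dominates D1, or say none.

D2: warranty 7≥7, price 778≤793, crew size 3≤11 — dominates D1.
D6: warranty 9≥7, price 397≤793, crew size 8≤11 — dominates D1.
Others (D3, D4, D5) are each worse than D1 on at least one objective.

D2, D6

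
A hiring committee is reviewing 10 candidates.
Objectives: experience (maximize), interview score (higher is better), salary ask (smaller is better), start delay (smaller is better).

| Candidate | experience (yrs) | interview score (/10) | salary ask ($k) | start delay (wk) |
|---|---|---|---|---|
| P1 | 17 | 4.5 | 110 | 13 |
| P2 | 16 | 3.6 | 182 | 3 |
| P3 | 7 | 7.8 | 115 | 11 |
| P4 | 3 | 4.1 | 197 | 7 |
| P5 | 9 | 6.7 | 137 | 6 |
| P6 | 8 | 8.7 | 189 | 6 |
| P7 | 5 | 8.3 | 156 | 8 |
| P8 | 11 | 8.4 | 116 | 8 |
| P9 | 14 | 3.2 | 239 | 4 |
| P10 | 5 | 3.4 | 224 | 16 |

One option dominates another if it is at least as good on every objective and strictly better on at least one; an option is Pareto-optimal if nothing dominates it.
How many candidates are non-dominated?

P1: not dominated (best experience).
P2: not dominated (best start delay).
P3: not dominated.
P4: dominated by P5 (experience 9≥3, interview score 6.7≥4.1, salary ask 137≤197, start delay 6≤7).
P5: not dominated.
P6: not dominated (best interview score).
P7: dominated by P8 (experience 11≥5, interview score 8.4≥8.3, salary ask 116≤156, start delay 8≤8).
P8: not dominated.
P9: dominated by P2 (experience 16≥14, interview score 3.6≥3.2, salary ask 182≤239, start delay 3≤4).
P10: dominated by P1 (experience 17≥5, interview score 4.5≥3.4, salary ask 110≤224, start delay 13≤16).
Pareto-optimal: P1, P2, P3, P5, P6, P8 → 6.

6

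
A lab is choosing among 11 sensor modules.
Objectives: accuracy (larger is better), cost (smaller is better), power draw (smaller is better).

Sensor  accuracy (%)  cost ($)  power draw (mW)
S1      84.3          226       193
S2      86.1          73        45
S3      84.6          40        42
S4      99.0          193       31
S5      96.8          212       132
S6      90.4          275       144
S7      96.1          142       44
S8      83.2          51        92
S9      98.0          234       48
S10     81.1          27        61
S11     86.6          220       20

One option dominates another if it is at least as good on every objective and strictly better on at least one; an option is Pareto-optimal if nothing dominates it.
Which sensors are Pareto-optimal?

S2, S3, S4, S7, S10, S11

S1: dominated by S2 (accuracy 86.1≥84.3, cost 73≤226, power draw 45≤193).
S2: not dominated.
S3: not dominated.
S4: not dominated (best accuracy).
S5: dominated by S4 (accuracy 99.0≥96.8, cost 193≤212, power draw 31≤132).
S6: dominated by S4 (accuracy 99.0≥90.4, cost 193≤275, power draw 31≤144).
S7: not dominated.
S8: dominated by S3 (accuracy 84.6≥83.2, cost 40≤51, power draw 42≤92).
S9: dominated by S4 (accuracy 99.0≥98.0, cost 193≤234, power draw 31≤48).
S10: not dominated (best cost).
S11: not dominated (best power draw).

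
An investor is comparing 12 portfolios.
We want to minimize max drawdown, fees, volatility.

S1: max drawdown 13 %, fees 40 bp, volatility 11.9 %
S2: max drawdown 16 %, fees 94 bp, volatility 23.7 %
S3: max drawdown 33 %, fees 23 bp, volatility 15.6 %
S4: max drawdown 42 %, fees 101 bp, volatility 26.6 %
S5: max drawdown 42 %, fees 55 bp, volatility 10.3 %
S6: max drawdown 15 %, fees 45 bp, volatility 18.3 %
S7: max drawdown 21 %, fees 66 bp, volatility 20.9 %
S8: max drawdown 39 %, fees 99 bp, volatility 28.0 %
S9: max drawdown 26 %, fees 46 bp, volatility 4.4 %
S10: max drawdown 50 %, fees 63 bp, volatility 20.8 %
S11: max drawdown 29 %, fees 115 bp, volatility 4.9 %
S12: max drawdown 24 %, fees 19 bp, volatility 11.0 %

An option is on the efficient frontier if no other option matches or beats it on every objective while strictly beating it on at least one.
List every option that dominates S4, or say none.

S1, S2, S3, S5, S6, S7, S9, S12

S1: max drawdown 13≤42, fees 40≤101, volatility 11.9≤26.6 — dominates S4.
S2: max drawdown 16≤42, fees 94≤101, volatility 23.7≤26.6 — dominates S4.
S3: max drawdown 33≤42, fees 23≤101, volatility 15.6≤26.6 — dominates S4.
S5: max drawdown 42≤42, fees 55≤101, volatility 10.3≤26.6 — dominates S4.
S6: max drawdown 15≤42, fees 45≤101, volatility 18.3≤26.6 — dominates S4.
S7: max drawdown 21≤42, fees 66≤101, volatility 20.9≤26.6 — dominates S4.
S9: max drawdown 26≤42, fees 46≤101, volatility 4.4≤26.6 — dominates S4.
S12: max drawdown 24≤42, fees 19≤101, volatility 11.0≤26.6 — dominates S4.
Others (S8, S10, S11) are each worse than S4 on at least one objective.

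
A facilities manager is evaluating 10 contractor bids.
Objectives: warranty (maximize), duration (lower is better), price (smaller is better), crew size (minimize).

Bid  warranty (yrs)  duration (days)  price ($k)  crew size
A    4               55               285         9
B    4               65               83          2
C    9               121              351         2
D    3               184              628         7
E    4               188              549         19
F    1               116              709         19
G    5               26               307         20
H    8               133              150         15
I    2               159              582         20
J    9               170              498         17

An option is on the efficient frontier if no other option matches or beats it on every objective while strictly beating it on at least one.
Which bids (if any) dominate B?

none

A: worse on price (285 vs 83).
C: worse on duration (121 vs 65).
D: worse on warranty (3 vs 4).
E: worse on duration (188 vs 65).
F: worse on warranty (1 vs 4).
G: worse on price (307 vs 83).
H: worse on duration (133 vs 65).
I: worse on warranty (2 vs 4).
J: worse on duration (170 vs 65).
No option dominates B.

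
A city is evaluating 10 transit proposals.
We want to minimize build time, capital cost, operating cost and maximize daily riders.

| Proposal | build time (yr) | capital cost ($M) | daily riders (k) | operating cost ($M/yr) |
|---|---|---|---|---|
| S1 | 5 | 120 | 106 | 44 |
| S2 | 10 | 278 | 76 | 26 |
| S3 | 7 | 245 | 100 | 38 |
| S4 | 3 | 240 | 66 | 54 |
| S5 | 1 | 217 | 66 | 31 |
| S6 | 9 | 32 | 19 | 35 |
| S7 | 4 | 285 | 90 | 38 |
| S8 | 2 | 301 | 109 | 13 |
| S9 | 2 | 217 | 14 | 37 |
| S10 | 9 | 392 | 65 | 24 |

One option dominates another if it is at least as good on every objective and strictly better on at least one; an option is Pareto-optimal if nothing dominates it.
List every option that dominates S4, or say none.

S5

S5: build time 1≤3, capital cost 217≤240, daily riders 66≥66, operating cost 31≤54 — dominates S4.
Others (S1, S2, S3, S6, S7, S8, S9, S10) are each worse than S4 on at least one objective.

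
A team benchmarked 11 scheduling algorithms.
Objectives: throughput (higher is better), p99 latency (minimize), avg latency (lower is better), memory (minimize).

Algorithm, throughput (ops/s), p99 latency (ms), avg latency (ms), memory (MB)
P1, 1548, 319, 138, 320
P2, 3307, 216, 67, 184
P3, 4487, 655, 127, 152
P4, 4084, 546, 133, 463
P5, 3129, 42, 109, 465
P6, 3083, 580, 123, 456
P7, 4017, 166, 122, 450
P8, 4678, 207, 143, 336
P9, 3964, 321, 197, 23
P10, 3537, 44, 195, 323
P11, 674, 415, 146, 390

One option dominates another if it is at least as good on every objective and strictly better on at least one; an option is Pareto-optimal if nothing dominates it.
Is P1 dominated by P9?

P9 vs P1: P9 is worse on p99 latency (321 vs 319), so it does not dominate P1.

No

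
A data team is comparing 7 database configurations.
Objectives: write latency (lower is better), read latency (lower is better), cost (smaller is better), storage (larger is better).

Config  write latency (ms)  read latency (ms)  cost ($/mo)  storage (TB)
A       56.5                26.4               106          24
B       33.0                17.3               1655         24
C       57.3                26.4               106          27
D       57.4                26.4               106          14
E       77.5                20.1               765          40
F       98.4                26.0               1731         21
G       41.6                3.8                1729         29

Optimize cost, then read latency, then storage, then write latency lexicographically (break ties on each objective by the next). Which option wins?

First minimize cost: best is 106, kept {A, C, D}.
Then minimize read latency: best is 26.4, kept {A, C, D}.
Then maximize storage: best is 27, kept {C}.

C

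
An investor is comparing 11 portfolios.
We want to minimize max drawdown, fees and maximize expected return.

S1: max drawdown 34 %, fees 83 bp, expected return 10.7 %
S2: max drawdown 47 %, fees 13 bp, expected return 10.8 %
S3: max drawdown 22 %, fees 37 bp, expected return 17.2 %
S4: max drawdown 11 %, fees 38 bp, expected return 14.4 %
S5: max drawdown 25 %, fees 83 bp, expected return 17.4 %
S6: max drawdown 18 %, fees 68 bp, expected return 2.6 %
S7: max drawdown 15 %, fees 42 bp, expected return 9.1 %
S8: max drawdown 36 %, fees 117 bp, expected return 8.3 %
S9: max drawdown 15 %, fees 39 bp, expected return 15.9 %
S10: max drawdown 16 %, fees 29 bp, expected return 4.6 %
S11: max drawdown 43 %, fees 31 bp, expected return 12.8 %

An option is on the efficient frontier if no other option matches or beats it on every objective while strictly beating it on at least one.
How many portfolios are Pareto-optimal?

S1: dominated by S3 (max drawdown 22≤34, fees 37≤83, expected return 17.2≥10.7).
S2: not dominated (best fees).
S3: not dominated.
S4: not dominated (best max drawdown).
S5: not dominated (best expected return).
S6: dominated by S4 (max drawdown 11≤18, fees 38≤68, expected return 14.4≥2.6).
S7: dominated by S4 (max drawdown 11≤15, fees 38≤42, expected return 14.4≥9.1).
S8: dominated by S1 (max drawdown 34≤36, fees 83≤117, expected return 10.7≥8.3).
S9: not dominated.
S10: not dominated.
S11: not dominated.
Pareto-optimal: S2, S3, S4, S5, S9, S10, S11 → 7.

7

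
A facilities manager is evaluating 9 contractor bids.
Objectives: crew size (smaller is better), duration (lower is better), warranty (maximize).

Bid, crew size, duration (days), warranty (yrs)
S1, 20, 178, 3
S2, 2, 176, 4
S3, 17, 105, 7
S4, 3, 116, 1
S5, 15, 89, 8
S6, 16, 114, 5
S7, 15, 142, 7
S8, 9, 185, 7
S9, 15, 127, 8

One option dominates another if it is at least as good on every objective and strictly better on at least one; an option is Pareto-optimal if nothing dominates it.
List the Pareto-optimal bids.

S1: dominated by S2 (crew size 2≤20, duration 176≤178, warranty 4≥3).
S2: not dominated (best crew size).
S3: dominated by S5 (crew size 15≤17, duration 89≤105, warranty 8≥7).
S4: not dominated.
S5: not dominated (best duration).
S6: dominated by S5 (crew size 15≤16, duration 89≤114, warranty 8≥5).
S7: dominated by S5 (crew size 15≤15, duration 89≤142, warranty 8≥7).
S8: not dominated.
S9: dominated by S5 (crew size 15≤15, duration 89≤127, warranty 8≥8).

S2, S4, S5, S8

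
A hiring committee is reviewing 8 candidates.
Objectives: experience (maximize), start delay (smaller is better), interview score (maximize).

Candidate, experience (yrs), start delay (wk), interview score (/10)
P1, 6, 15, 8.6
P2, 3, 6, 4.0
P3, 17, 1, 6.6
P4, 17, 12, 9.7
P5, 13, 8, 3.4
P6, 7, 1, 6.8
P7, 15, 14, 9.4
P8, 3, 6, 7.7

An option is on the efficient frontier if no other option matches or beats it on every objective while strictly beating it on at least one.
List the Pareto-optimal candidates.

P3, P4, P6, P8

P1: dominated by P4 (experience 17≥6, start delay 12≤15, interview score 9.7≥8.6).
P2: dominated by P3 (experience 17≥3, start delay 1≤6, interview score 6.6≥4.0).
P3: not dominated.
P4: not dominated (best interview score).
P5: dominated by P3 (experience 17≥13, start delay 1≤8, interview score 6.6≥3.4).
P6: not dominated.
P7: dominated by P4 (experience 17≥15, start delay 12≤14, interview score 9.7≥9.4).
P8: not dominated.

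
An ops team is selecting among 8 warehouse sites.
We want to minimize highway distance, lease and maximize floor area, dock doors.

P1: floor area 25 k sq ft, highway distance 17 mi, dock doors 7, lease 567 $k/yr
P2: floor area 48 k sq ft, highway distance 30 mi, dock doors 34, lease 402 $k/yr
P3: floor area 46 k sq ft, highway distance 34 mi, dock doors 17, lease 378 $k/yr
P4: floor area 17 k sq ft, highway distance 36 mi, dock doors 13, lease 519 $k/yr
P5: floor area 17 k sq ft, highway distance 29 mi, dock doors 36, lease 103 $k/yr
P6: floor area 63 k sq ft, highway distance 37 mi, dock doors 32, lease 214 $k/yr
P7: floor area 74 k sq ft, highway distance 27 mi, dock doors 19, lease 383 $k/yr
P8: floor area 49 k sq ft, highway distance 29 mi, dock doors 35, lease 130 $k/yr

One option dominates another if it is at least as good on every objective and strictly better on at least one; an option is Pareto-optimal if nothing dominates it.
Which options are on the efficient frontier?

P1: not dominated (best highway distance).
P2: dominated by P8 (floor area 49≥48, highway distance 29≤30, dock doors 35≥34, lease 130≤402).
P3: dominated by P8 (floor area 49≥46, highway distance 29≤34, dock doors 35≥17, lease 130≤378).
P4: dominated by P2 (floor area 48≥17, highway distance 30≤36, dock doors 34≥13, lease 402≤519).
P5: not dominated (best dock doors).
P6: not dominated.
P7: not dominated (best floor area).
P8: not dominated.

P1, P5, P6, P7, P8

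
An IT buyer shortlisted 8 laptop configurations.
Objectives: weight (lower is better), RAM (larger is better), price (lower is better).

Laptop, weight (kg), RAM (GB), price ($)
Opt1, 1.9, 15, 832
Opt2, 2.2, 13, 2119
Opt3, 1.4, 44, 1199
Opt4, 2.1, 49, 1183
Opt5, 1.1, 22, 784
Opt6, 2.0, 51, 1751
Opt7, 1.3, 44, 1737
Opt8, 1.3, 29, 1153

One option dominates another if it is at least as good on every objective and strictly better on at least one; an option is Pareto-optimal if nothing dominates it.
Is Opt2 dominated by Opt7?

Opt7 vs Opt2: weight 1.3≤2.2, RAM 44≥13, price 1737≤2119 — Opt7 is at least as good on every objective with at least one strict improvement.

Yes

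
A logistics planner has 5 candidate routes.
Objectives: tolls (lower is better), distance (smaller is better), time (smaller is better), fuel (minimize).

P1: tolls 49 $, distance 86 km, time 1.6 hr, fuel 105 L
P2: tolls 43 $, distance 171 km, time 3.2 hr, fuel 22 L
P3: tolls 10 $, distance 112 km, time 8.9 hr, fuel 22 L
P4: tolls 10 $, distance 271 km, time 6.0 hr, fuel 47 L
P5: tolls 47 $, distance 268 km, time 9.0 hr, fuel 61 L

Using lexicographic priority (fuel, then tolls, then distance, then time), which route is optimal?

First minimize fuel: best is 22, kept {P2, P3}.
Then minimize tolls: best is 10, kept {P3}.

P3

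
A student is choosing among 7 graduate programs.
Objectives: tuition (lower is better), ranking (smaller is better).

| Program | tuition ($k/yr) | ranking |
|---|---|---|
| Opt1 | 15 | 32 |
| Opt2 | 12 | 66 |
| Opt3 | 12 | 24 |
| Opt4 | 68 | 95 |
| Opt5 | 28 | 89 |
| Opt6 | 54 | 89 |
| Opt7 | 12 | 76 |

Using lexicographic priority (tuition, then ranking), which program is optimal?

First minimize tuition: best is 12, kept {Opt2, Opt3, Opt7}.
Then minimize ranking: best is 24, kept {Opt3}.

Opt3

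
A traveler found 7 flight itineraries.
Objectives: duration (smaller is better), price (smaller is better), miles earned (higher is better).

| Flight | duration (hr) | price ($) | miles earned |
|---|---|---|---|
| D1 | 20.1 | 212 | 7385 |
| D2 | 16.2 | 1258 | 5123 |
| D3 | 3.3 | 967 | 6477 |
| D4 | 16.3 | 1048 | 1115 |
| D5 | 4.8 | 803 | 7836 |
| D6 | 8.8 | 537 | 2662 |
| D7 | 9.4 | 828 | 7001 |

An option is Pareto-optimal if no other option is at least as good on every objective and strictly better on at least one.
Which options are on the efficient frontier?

D1: not dominated (best price).
D2: dominated by D3 (duration 3.3≤16.2, price 967≤1258, miles earned 6477≥5123).
D3: not dominated (best duration).
D4: dominated by D3 (duration 3.3≤16.3, price 967≤1048, miles earned 6477≥1115).
D5: not dominated (best miles earned).
D6: not dominated.
D7: dominated by D5 (duration 4.8≤9.4, price 803≤828, miles earned 7836≥7001).

D1, D3, D5, D6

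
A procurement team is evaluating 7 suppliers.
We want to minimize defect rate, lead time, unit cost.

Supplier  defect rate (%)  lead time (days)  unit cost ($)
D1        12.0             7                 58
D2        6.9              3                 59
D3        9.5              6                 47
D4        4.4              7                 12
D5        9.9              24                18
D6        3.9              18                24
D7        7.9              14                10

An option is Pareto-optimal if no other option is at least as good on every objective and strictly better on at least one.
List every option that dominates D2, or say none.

none

D1: worse on defect rate (12.0 vs 6.9).
D3: worse on defect rate (9.5 vs 6.9).
D4: worse on lead time (7 vs 3).
D5: worse on defect rate (9.9 vs 6.9).
D6: worse on lead time (18 vs 3).
D7: worse on defect rate (7.9 vs 6.9).
No option dominates D2.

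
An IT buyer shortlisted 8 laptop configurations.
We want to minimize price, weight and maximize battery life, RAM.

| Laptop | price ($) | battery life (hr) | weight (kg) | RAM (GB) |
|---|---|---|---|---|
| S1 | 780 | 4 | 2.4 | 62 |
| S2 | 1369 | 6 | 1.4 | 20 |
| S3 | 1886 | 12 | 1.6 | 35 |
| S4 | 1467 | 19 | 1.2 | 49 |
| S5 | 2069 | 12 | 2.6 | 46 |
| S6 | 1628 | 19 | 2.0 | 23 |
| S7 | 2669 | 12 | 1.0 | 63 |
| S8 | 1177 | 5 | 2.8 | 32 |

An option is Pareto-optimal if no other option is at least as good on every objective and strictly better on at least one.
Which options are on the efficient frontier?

S1, S2, S4, S7, S8

S1: not dominated (best price).
S2: not dominated.
S3: dominated by S4 (price 1467≤1886, battery life 19≥12, weight 1.2≤1.6, RAM 49≥35).
S4: not dominated.
S5: dominated by S4 (price 1467≤2069, battery life 19≥12, weight 1.2≤2.6, RAM 49≥46).
S6: dominated by S4 (price 1467≤1628, battery life 19≥19, weight 1.2≤2.0, RAM 49≥23).
S7: not dominated (best weight).
S8: not dominated.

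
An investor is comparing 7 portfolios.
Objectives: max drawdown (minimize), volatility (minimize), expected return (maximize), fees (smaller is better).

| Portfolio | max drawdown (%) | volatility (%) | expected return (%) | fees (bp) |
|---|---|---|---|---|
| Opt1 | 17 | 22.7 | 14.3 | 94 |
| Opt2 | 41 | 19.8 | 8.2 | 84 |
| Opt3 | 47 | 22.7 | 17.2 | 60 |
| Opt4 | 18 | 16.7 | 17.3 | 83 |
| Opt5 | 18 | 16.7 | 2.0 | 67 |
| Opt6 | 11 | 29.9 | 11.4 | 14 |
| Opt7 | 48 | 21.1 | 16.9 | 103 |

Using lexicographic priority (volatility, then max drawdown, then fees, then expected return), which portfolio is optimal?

Opt5

First minimize volatility: best is 16.7, kept {Opt4, Opt5}.
Then minimize max drawdown: best is 18, kept {Opt4, Opt5}.
Then minimize fees: best is 67, kept {Opt5}.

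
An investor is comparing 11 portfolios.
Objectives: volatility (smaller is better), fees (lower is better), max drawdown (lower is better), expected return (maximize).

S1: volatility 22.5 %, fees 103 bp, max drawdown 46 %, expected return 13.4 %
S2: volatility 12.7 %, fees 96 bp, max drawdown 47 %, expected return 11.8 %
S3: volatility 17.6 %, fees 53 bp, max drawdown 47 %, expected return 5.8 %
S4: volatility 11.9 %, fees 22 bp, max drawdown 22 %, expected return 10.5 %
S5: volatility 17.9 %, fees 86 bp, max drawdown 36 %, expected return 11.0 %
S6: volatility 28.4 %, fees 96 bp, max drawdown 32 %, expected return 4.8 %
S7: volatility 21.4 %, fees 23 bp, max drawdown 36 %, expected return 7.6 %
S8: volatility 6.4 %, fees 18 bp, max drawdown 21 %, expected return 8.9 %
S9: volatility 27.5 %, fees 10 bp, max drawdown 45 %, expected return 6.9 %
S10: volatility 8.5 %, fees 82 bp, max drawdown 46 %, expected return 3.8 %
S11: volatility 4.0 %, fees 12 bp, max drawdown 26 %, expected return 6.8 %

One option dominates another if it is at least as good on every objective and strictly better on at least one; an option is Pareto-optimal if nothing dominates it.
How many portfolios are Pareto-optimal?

S1: not dominated (best expected return).
S2: not dominated.
S3: dominated by S4 (volatility 11.9≤17.6, fees 22≤53, max drawdown 22≤47, expected return 10.5≥5.8).
S4: not dominated.
S5: not dominated.
S6: dominated by S4 (volatility 11.9≤28.4, fees 22≤96, max drawdown 22≤32, expected return 10.5≥4.8).
S7: dominated by S4 (volatility 11.9≤21.4, fees 22≤23, max drawdown 22≤36, expected return 10.5≥7.6).
S8: not dominated (best max drawdown).
S9: not dominated (best fees).
S10: dominated by S8 (volatility 6.4≤8.5, fees 18≤82, max drawdown 21≤46, expected return 8.9≥3.8).
S11: not dominated (best volatility).
Pareto-optimal: S1, S2, S4, S5, S8, S9, S11 → 7.

7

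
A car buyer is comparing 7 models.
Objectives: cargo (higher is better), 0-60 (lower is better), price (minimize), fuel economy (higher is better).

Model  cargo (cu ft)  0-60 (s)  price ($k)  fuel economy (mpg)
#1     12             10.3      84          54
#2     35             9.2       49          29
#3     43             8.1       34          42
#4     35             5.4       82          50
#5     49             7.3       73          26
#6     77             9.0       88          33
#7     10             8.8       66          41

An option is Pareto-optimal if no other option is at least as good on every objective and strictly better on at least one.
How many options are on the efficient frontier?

#1: not dominated (best fuel economy).
#2: dominated by #3 (cargo 43≥35, 0-60 8.1≤9.2, price 34≤49, fuel economy 42≥29).
#3: not dominated (best price).
#4: not dominated (best 0-60).
#5: not dominated.
#6: not dominated (best cargo).
#7: dominated by #3 (cargo 43≥10, 0-60 8.1≤8.8, price 34≤66, fuel economy 42≥41).
Pareto-optimal: #1, #3, #4, #5, #6 → 5.

5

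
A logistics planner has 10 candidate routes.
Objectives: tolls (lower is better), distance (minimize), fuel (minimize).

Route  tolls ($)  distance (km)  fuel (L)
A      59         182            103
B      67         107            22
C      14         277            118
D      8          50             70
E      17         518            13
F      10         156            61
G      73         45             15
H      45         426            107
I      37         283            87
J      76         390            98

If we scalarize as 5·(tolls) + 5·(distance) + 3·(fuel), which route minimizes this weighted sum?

D

A: 5·59 + 5·182 + 3·103 = 1514
B: 5·67 + 5·107 + 3·22 = 936
C: 5·14 + 5·277 + 3·118 = 1809
D: 5·8 + 5·50 + 3·70 = 500
E: 5·17 + 5·518 + 3·13 = 2714
F: 5·10 + 5·156 + 3·61 = 1013
G: 5·73 + 5·45 + 3·15 = 635
H: 5·45 + 5·426 + 3·107 = 2676
I: 5·37 + 5·283 + 3·87 = 1861
J: 5·76 + 5·390 + 3·98 = 2624
Lowest: D at 500.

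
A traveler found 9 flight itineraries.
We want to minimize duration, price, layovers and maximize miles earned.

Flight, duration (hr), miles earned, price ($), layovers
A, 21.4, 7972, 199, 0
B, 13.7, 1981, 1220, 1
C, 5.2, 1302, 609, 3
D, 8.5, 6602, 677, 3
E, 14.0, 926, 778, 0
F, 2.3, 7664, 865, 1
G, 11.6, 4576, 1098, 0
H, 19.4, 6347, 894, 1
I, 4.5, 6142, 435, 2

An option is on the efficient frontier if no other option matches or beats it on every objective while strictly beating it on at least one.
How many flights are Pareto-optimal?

A: not dominated (best miles earned).
B: dominated by F (duration 2.3≤13.7, miles earned 7664≥1981, price 865≤1220, layovers 1≤1).
C: dominated by I (duration 4.5≤5.2, miles earned 6142≥1302, price 435≤609, layovers 2≤3).
D: not dominated.
E: not dominated.
F: not dominated (best duration).
G: not dominated.
H: dominated by F (duration 2.3≤19.4, miles earned 7664≥6347, price 865≤894, layovers 1≤1).
I: not dominated.
Pareto-optimal: A, D, E, F, G, I → 6.

6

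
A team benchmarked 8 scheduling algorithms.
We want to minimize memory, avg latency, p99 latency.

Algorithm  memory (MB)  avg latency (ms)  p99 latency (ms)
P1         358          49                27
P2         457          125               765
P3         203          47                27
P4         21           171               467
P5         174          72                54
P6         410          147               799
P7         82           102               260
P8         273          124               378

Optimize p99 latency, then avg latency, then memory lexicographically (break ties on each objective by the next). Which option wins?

P3

First minimize p99 latency: best is 27, kept {P1, P3}.
Then minimize avg latency: best is 47, kept {P3}.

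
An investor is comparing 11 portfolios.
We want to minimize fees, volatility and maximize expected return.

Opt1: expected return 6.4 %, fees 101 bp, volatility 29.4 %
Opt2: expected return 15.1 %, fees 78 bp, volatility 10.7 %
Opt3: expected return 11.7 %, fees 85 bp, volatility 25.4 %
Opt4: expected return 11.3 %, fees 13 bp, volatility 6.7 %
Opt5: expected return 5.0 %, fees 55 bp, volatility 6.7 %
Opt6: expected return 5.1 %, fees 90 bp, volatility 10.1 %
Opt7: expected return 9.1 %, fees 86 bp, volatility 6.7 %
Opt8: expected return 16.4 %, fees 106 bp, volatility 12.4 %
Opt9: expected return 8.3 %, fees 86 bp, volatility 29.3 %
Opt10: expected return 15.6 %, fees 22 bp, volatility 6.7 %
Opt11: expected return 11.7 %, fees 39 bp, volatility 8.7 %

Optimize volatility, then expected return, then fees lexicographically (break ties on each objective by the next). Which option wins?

Opt10

First minimize volatility: best is 6.7, kept {Opt4, Opt5, Opt7, Opt10}.
Then maximize expected return: best is 15.6, kept {Opt10}.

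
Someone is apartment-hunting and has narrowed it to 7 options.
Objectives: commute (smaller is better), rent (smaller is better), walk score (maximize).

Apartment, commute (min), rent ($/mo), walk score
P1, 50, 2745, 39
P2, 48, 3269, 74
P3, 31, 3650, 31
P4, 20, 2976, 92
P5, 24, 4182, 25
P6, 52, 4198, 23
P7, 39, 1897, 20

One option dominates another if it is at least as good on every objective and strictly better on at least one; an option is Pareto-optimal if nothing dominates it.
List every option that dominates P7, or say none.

P1: worse on commute (50 vs 39).
P2: worse on commute (48 vs 39).
P3: worse on rent (3650 vs 1897).
P4: worse on rent (2976 vs 1897).
P5: worse on rent (4182 vs 1897).
P6: worse on commute (52 vs 39).
No option dominates P7.

none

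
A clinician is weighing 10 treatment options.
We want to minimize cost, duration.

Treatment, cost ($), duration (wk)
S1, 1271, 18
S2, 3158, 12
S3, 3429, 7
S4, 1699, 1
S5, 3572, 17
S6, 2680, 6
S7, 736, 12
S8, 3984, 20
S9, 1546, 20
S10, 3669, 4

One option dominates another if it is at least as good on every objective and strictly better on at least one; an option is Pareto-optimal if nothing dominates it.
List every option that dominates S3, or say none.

S4: cost 1699≤3429, duration 1≤7 — dominates S3.
S6: cost 2680≤3429, duration 6≤7 — dominates S3.
Others (S1, S2, S5, S7, S8, S9, S10) are each worse than S3 on at least one objective.

S4, S6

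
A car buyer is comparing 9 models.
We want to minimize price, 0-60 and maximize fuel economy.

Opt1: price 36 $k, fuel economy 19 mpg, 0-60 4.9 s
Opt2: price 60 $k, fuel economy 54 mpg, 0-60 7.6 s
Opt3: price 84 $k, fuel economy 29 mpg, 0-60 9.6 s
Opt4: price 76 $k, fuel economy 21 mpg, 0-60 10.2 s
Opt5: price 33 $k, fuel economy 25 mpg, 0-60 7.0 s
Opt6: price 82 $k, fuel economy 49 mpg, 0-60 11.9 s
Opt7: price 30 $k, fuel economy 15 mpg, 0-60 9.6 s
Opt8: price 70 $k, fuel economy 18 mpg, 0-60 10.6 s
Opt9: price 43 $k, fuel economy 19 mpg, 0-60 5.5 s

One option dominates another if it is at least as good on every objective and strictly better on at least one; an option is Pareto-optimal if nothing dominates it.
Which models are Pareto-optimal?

Opt1: not dominated (best 0-60).
Opt2: not dominated (best fuel economy).
Opt3: dominated by Opt2 (price 60≤84, fuel economy 54≥29, 0-60 7.6≤9.6).
Opt4: dominated by Opt2 (price 60≤76, fuel economy 54≥21, 0-60 7.6≤10.2).
Opt5: not dominated.
Opt6: dominated by Opt2 (price 60≤82, fuel economy 54≥49, 0-60 7.6≤11.9).
Opt7: not dominated (best price).
Opt8: dominated by Opt1 (price 36≤70, fuel economy 19≥18, 0-60 4.9≤10.6).
Opt9: dominated by Opt1 (price 36≤43, fuel economy 19≥19, 0-60 4.9≤5.5).

Opt1, Opt2, Opt5, Opt7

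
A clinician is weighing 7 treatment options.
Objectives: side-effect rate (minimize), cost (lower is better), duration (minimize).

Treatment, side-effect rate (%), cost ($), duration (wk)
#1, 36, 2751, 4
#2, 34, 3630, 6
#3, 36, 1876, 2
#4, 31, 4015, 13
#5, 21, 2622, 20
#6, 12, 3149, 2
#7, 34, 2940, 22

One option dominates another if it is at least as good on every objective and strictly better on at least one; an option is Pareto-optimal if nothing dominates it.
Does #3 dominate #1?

Yes

#3 vs #1: side-effect rate 36≤36, cost 1876≤2751, duration 2≤4 — #3 is at least as good on every objective with at least one strict improvement.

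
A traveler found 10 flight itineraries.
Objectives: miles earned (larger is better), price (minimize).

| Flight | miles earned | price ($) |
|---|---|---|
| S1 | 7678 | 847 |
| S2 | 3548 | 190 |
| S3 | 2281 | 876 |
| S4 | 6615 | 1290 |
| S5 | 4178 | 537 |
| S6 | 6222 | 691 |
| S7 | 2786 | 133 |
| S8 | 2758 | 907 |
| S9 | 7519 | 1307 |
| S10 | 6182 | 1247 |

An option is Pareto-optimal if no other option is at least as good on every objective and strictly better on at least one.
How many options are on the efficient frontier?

5

S1: not dominated (best miles earned).
S2: not dominated.
S3: dominated by S1 (miles earned 7678≥2281, price 847≤876).
S4: dominated by S1 (miles earned 7678≥6615, price 847≤1290).
S5: not dominated.
S6: not dominated.
S7: not dominated (best price).
S8: dominated by S1 (miles earned 7678≥2758, price 847≤907).
S9: dominated by S1 (miles earned 7678≥7519, price 847≤1307).
S10: dominated by S1 (miles earned 7678≥6182, price 847≤1247).
Pareto-optimal: S1, S2, S5, S6, S7 → 5.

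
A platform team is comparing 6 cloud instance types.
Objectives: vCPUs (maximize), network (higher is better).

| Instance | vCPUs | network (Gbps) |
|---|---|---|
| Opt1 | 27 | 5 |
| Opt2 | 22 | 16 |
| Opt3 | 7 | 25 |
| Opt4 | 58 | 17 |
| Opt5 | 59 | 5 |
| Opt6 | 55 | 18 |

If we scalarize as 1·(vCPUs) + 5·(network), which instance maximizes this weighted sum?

Opt1: 1·27 + 5·5 = 52
Opt2: 1·22 + 5·16 = 102
Opt3: 1·7 + 5·25 = 132
Opt4: 1·58 + 5·17 = 143
Opt5: 1·59 + 5·5 = 84
Opt6: 1·55 + 5·18 = 145
Highest: Opt6 at 145.

Opt6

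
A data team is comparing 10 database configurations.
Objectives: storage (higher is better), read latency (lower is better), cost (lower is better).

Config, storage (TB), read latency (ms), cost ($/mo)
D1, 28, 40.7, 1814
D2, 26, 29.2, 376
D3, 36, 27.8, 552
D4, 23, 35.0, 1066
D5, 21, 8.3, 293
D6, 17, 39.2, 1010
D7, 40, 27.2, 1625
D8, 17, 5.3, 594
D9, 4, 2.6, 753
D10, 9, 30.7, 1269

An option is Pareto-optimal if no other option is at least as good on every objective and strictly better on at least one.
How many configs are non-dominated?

6

D1: dominated by D3 (storage 36≥28, read latency 27.8≤40.7, cost 552≤1814).
D2: not dominated.
D3: not dominated.
D4: dominated by D2 (storage 26≥23, read latency 29.2≤35.0, cost 376≤1066).
D5: not dominated (best cost).
D6: dominated by D2 (storage 26≥17, read latency 29.2≤39.2, cost 376≤1010).
D7: not dominated (best storage).
D8: not dominated.
D9: not dominated (best read latency).
D10: dominated by D2 (storage 26≥9, read latency 29.2≤30.7, cost 376≤1269).
Pareto-optimal: D2, D3, D5, D7, D8, D9 → 6.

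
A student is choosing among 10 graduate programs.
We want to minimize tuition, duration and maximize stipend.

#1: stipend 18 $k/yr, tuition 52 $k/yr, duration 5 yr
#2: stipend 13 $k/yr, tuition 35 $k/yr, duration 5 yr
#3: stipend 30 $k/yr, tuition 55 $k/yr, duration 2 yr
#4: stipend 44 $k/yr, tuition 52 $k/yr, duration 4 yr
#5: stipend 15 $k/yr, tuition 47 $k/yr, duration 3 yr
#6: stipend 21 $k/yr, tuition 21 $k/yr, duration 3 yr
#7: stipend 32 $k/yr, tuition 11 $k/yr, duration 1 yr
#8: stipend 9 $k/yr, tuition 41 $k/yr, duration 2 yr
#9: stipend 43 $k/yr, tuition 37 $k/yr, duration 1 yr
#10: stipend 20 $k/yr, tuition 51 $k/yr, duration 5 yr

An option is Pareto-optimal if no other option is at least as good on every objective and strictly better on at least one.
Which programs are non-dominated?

#1: dominated by #4 (stipend 44≥18, tuition 52≤52, duration 4≤5).
#2: dominated by #6 (stipend 21≥13, tuition 21≤35, duration 3≤5).
#3: dominated by #7 (stipend 32≥30, tuition 11≤55, duration 1≤2).
#4: not dominated (best stipend).
#5: dominated by #6 (stipend 21≥15, tuition 21≤47, duration 3≤3).
#6: dominated by #7 (stipend 32≥21, tuition 11≤21, duration 1≤3).
#7: not dominated (best tuition).
#8: dominated by #7 (stipend 32≥9, tuition 11≤41, duration 1≤2).
#9: not dominated.
#10: dominated by #6 (stipend 21≥20, tuition 21≤51, duration 3≤5).

#4, #7, #9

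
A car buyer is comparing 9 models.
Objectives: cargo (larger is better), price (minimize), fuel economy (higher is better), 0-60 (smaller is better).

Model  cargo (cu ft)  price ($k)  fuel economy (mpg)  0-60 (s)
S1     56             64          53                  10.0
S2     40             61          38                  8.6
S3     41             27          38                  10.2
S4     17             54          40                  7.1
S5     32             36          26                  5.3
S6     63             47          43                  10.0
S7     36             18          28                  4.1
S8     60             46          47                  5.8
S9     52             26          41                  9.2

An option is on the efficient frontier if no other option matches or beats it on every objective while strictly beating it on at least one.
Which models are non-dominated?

S1, S6, S7, S8, S9

S1: not dominated (best fuel economy).
S2: dominated by S8 (cargo 60≥40, price 46≤61, fuel economy 47≥38, 0-60 5.8≤8.6).
S3: dominated by S9 (cargo 52≥41, price 26≤27, fuel economy 41≥38, 0-60 9.2≤10.2).
S4: dominated by S8 (cargo 60≥17, price 46≤54, fuel economy 47≥40, 0-60 5.8≤7.1).
S5: dominated by S7 (cargo 36≥32, price 18≤36, fuel economy 28≥26, 0-60 4.1≤5.3).
S6: not dominated (best cargo).
S7: not dominated (best price).
S8: not dominated.
S9: not dominated.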